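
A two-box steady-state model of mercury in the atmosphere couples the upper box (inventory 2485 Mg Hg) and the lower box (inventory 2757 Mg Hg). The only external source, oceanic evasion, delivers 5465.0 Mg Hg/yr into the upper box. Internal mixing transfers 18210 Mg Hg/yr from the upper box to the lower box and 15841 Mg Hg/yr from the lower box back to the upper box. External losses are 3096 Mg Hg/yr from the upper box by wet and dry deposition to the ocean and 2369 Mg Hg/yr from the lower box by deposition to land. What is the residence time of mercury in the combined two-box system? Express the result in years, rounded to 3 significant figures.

Residence time in the combined system uses the total inventory and the total *external* removal — internal exchanges between the two boxes cancel.
M_total = 2485 + 2757 = 5242.0 Mg Hg.
ΣF_external_out = 3096 + 2369 = 5465.0 Mg Hg/yr.
τ = M_total / ΣF_ext = 5242.0 / 5465.0 = 0.9592 yr.

0.959 yr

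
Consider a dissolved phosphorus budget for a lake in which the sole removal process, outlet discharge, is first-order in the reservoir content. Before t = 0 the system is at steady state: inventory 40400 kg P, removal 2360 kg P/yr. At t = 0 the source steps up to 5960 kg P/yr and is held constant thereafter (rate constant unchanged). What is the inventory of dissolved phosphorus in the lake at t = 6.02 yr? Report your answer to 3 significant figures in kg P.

58700 kg P

Residence time τ = M₀/F₀ = 17.12 yr. The eventual steady state is M_∞ = M₀·(F₁/F₀) = 40400 × 5960/2360 = 102030 kg P.
The anomaly ΔM(t) = M(t) − M_∞ decays as ΔM₀·e^(−t/τ) with ΔM₀ = 40400 − 102030 = −61630 kg P.
At t = 6.02 yr, e^(−t/τ) = e^(−0.3517) = 0.7035, so ΔM = −43360 kg P and M = 102030 − 43360 = 58671 kg P.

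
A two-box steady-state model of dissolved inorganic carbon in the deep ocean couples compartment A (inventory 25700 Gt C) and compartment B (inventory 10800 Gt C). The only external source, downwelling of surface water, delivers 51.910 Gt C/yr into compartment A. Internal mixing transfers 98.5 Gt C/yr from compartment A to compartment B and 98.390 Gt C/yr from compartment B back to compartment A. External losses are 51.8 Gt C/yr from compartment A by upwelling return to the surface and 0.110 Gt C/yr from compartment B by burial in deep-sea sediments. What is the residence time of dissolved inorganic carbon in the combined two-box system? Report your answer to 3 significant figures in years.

For the system as a whole, the A↔B exchange is internal and contributes nothing to the throughput; only the external sinks remove mass.
M_total = 25700 + 10800 = 36500 Gt C.
ΣF_external_out = 51.8 + 0.110 = 51.910 Gt C/yr.
τ = M_total / ΣF_ext = 36500 / 51.910 = 703.1 yr.

703 yr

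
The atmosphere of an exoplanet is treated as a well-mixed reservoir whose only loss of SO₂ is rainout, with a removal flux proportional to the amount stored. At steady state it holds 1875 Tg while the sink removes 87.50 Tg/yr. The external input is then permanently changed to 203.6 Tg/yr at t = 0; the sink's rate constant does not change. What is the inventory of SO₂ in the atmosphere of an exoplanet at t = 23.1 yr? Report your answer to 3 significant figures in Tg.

3520 Tg

τ = M₀/F₀ = 1875/87.50 = 21.43 yr; rate constant k = 1/τ.
New steady state M_∞ = F₁/k = F₁·τ = 203.6 × 21.43 = 4362.9 Tg.
M(t) = M_∞ + (M₀ − M_∞)·e^(−t/τ); t/τ = 23.1/21.43 = 1.078, so e^(−t/τ) = 0.3403.
M(t) = 4362.9 − 2488 × 0.3403 = 3516.3 Tg.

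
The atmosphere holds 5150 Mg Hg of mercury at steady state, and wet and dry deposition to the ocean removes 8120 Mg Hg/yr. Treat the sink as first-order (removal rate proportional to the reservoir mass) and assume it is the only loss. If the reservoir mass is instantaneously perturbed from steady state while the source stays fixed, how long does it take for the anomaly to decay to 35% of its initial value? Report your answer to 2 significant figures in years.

For a linear reservoir the anomaly decays as exp(−t/τ) with τ = M/F = 5150/8120 = 0.6342 yr.
exp(−t/τ) = 0.35 ⇒ t = −τ ln(0.35) = 0.6342 × 1.050 = 0.6658 yr.

0.67 yr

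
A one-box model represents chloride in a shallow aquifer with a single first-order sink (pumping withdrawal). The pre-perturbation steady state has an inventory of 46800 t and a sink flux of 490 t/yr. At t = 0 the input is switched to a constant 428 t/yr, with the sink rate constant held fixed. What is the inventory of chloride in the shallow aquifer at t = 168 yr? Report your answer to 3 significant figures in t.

τ = M₀/F₀ = 46800/490 = 95.51 yr; rate constant k = 1/τ.
New steady state M_∞ = F₁/k = F₁·τ = 428 × 95.51 = 40878 t.
M(t) = M_∞ + (M₀ − M_∞)·e^(−t/τ); t/τ = 168/95.51 = 1.759, so e^(−t/τ) = 0.1722.
M(t) = 40878 + 5922 × 0.1722 = 41898 t.

41900 t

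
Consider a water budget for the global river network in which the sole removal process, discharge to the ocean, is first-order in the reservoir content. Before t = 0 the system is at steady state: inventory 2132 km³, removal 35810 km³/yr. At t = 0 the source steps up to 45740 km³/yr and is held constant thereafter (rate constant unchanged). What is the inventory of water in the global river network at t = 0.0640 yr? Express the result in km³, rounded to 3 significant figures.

2520 km³

Residence time τ = M₀/F₀ = 0.05954 yr. The eventual steady state is M_∞ = M₀·(F₁/F₀) = 2132 × 45740/35810 = 2723.2 km³.
The anomaly ΔM(t) = M(t) − M_∞ decays as ΔM₀·e^(−t/τ) with ΔM₀ = 2132 − 2723.2 = −591.2 km³.
At t = 0.0640 yr, e^(−t/τ) = e^(−1.075) = 0.3413, so ΔM = −201.8 km³ and M = 2723.2 − 201.8 = 2521.4 km³.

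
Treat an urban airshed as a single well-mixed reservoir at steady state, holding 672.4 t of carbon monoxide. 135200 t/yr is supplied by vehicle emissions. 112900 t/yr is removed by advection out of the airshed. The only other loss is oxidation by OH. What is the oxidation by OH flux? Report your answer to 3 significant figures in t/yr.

22300 t/yr

At steady state ΣF_in = ΣF_out.
ΣF_in = 135200 t/yr.
Oxidation by OH flux = ΣF_in − (112900) = 135200 − 112900 = 22300 t/yr.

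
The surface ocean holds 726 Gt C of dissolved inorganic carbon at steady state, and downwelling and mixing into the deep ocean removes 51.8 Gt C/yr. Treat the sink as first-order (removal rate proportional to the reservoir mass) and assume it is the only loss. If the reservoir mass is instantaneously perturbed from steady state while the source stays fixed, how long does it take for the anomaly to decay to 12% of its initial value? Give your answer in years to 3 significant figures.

29.7 yr

For a linear reservoir the anomaly decays as exp(−t/τ) with τ = M/F = 726/51.8 = 14.02 yr.
exp(−t/τ) = 0.12 ⇒ t = −τ ln(0.12) = 14.02 × 2.120 = 29.72 yr.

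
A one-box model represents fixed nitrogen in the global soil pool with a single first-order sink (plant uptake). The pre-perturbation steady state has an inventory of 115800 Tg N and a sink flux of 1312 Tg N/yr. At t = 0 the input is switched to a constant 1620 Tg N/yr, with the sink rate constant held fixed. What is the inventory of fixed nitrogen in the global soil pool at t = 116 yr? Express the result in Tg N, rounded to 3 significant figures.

τ = M₀/F₀ = 115800/1312 = 88.26 yr; rate constant k = 1/τ.
New steady state M_∞ = F₁/k = F₁·τ = 1620 × 88.26 = 142980 Tg N.
M(t) = M_∞ + (M₀ − M_∞)·e^(−t/τ); t/τ = 116/88.26 = 1.314, so e^(−t/τ) = 0.2687.
M(t) = 142980 − 27180 × 0.2687 = 135680 Tg N.

136000 Tg N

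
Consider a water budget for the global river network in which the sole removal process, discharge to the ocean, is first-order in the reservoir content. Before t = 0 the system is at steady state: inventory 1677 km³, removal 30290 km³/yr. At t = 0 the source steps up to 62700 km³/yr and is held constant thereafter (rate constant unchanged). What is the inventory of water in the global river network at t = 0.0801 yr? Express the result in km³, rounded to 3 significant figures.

The sink rate constant is k = F₀/M₀ = 30290/1677 = 18.06 yr⁻¹.
Solving dM/dt = F₁ − kM with M(0) = M₀ gives M(t) = F₁/k + (M₀ − F₁/k)·e^(−kt).
F₁/k = 62700/18.06 = 3471.4 km³; kt = 18.06 × 0.0801 = 1.447, e^(−kt) = 0.2353.
M(0.0801) = 3471.4 + (1677 − 3471.4) × 0.2353 = 3471.4 − 422.3 = 3049.1 km³.

3050 km³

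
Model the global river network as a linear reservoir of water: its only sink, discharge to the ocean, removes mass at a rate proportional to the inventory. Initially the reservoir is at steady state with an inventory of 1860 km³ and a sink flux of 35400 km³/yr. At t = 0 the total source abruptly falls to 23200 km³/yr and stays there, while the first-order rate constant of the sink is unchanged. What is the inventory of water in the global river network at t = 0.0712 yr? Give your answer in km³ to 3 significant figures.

1380 km³

Residence time τ = M₀/F₀ = 0.05254 yr. The eventual steady state is M_∞ = M₀·(F₁/F₀) = 1860 × 23200/35400 = 1219.0 km³.
The anomaly ΔM(t) = M(t) − M_∞ decays as ΔM₀·e^(−t/τ) with ΔM₀ = 1860 − 1219.0 = 641.0 km³.
At t = 0.0712 yr, e^(−t/τ) = e^(−1.355) = 0.2579, so ΔM = 165.3 km³ and M = 1219.0 + 165.3 = 1384.3 km³.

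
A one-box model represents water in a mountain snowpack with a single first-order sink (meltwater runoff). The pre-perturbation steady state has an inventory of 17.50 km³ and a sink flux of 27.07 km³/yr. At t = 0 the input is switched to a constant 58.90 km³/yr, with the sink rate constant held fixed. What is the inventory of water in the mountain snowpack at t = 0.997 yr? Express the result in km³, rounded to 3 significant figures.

τ = M₀/F₀ = 17.50/27.07 = 0.6465 yr; rate constant k = 1/τ.
New steady state M_∞ = F₁/k = F₁·τ = 58.90 × 0.6465 = 38.077 km³.
M(t) = M_∞ + (M₀ − M_∞)·e^(−t/τ); t/τ = 0.997/0.6465 = 1.542, so e^(−t/τ) = 0.2139.
M(t) = 38.077 − 20.58 × 0.2139 = 33.676 km³.

33.7 km³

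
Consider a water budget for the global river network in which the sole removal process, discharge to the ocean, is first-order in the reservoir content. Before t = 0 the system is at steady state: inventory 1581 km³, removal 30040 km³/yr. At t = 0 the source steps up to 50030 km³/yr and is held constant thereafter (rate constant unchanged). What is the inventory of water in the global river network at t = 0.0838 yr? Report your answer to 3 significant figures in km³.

τ = M₀/F₀ = 1581/30040 = 0.05263 yr; rate constant k = 1/τ.
New steady state M_∞ = F₁/k = F₁·τ = 50030 × 0.05263 = 2633.1 km³.
M(t) = M_∞ + (M₀ − M_∞)·e^(−t/τ); t/τ = 0.0838/0.05263 = 1.592, so e^(−t/τ) = 0.2035.
M(t) = 2633.1 − 1052 × 0.2035 = 2419.0 km³.

2420 km³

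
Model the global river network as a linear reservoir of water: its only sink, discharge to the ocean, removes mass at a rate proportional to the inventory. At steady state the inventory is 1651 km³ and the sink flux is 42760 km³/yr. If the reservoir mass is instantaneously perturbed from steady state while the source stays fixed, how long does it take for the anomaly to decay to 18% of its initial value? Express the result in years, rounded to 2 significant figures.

0.066 yr

For a linear reservoir the anomaly decays as exp(−t/τ) with τ = M/F = 1651/42760 = 0.03861 yr.
exp(−t/τ) = 0.18 ⇒ t = −τ ln(0.18) = 0.03861 × 1.715 = 0.06621 yr.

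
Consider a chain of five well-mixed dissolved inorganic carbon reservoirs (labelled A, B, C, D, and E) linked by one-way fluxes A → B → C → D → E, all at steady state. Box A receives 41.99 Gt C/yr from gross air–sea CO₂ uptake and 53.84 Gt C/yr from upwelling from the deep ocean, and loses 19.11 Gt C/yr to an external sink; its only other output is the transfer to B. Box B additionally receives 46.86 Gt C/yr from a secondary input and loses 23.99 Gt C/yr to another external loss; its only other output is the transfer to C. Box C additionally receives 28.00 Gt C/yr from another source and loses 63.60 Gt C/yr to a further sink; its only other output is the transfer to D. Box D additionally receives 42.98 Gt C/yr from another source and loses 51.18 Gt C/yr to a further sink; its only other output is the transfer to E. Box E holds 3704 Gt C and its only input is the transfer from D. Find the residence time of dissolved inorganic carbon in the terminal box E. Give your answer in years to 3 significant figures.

66.4 yr

Box A: F(A→B) = (41.99 + 53.84) − 19.11 = 76.720 Gt C/yr.
Box B: F(B→C) = (76.720 + 46.86) − 23.99 = 99.590 Gt C/yr.
Box C: F(C→D) = (99.590 + 28.00) − 63.60 = 63.990 Gt C/yr.
Box D: F(D→E) = (63.990 + 42.98) − 51.18 = 55.790 Gt C/yr.
Box E throughput = its input = 55.790 Gt C/yr; τ = 3704 / 55.790 = 66.39 yr.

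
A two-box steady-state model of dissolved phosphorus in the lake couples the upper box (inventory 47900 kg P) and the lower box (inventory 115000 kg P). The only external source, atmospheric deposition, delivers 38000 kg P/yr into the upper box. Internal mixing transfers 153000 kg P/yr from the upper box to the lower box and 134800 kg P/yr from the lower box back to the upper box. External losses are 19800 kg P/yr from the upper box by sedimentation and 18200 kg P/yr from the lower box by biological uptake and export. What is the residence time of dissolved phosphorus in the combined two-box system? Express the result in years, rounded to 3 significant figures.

For the system as a whole, the A↔B exchange is internal and contributes nothing to the throughput; only the external sinks remove mass.
M_total = 47900 + 115000 = 162900 kg P.
ΣF_external_out = 19800 + 18200 = 38000 kg P/yr.
τ = M_total / ΣF_ext = 162900 / 38000 = 4.287 yr.

4.29 yr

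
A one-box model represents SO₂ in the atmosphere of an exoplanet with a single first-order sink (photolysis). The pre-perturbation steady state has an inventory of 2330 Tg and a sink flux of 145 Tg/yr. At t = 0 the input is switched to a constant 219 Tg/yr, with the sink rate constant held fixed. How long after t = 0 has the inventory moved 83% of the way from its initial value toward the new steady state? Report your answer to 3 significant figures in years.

τ = M₀/F₀ = 2330/145 = 16.07 yr.
The remaining gap fraction is e^(−t/τ); 83% covered ⇒ e^(−t/τ) = 0.170.
t = −τ ln(0.170) = 16.07 × 1.772 = 28.47 yr.

28.5 yr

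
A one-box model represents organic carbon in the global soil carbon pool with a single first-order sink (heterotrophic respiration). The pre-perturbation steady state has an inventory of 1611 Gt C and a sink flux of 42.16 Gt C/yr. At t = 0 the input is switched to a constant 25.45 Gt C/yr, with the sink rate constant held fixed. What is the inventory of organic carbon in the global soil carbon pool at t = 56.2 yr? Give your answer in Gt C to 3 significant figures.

The sink rate constant is k = F₀/M₀ = 42.16/1611 = 0.02617 yr⁻¹.
Solving dM/dt = F₁ − kM with M(0) = M₀ gives M(t) = F₁/k + (M₀ − F₁/k)·e^(−kt).
F₁/k = 25.45/0.02617 = 972.48 Gt C; kt = 0.02617 × 56.2 = 1.471, e^(−kt) = 0.2298.
M(56.2) = 972.48 + (1611 − 972.48) × 0.2298 = 972.48 + 146.7 = 1119.2 Gt C.

1120 Gt C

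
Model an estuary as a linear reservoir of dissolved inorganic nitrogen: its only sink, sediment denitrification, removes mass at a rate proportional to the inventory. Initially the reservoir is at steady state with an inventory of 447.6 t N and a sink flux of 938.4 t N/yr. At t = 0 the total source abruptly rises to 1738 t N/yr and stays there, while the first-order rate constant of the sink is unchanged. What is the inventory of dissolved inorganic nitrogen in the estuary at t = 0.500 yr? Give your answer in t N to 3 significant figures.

Residence time τ = M₀/F₀ = 0.4770 yr. The eventual steady state is M_∞ = M₀·(F₁/F₀) = 447.6 × 1738/938.4 = 828.99 t N.
The anomaly ΔM(t) = M(t) − M_∞ decays as ΔM₀·e^(−t/τ) with ΔM₀ = 447.6 − 828.99 = −381.4 t N.
At t = 0.500 yr, e^(−t/τ) = e^(−1.048) = 0.3505, so ΔM = −133.7 t N and M = 828.99 − 133.7 = 695.30 t N.

695 t N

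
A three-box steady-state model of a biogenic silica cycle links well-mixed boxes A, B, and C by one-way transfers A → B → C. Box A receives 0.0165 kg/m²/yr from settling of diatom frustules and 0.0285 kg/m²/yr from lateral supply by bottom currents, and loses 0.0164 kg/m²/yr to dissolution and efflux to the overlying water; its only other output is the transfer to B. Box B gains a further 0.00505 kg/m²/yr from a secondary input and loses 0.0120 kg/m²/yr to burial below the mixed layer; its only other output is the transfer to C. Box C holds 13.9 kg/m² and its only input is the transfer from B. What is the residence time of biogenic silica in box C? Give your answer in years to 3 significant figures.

Box A: F(A→B) = (0.0165 + 0.0285) − 0.0164 = 0.028600 kg/m²/yr.
Box B: F(B→C) = (0.028600 + 0.00505) − 0.0120 = 0.021650 kg/m²/yr.
Box C throughput = its input = 0.021650 kg/m²/yr; τ = 13.9 / 0.021650 = 642.0 yr.

642 yr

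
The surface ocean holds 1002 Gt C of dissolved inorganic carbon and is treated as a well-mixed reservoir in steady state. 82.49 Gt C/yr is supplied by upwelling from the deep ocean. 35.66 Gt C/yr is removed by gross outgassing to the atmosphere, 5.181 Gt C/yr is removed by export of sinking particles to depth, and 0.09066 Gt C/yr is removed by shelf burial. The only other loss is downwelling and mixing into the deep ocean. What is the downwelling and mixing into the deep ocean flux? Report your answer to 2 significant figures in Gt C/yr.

At steady state ΣF_in = ΣF_out.
ΣF_in = 82.490 Gt C/yr.
Downwelling and mixing into the deep ocean flux = ΣF_in − (35.66 + 5.181 + 0.09066) = 82.490 − 40.93 = 41.56 Gt C/yr.

42 Gt C/yr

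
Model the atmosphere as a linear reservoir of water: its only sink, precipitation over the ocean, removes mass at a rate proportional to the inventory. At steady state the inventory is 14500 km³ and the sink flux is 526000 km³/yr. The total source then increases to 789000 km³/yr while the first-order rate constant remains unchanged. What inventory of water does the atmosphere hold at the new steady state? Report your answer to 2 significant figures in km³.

Rate constant k = F/M = 526000 / 14500 = 36.28 yr⁻¹.
At the new steady state, source = k·M_new ⇒ M_new = 789000 / 36.28 = 21750 km³.
(Equivalently M_new = M × F_new/F_old = 14500 × 789000/526000.)

22000 km³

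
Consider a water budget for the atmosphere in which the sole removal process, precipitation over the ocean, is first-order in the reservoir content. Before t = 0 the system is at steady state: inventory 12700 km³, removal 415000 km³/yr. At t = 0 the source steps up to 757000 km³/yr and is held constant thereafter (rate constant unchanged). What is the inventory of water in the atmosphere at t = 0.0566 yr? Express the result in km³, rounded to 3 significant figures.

Residence time τ = M₀/F₀ = 0.03060 yr. The eventual steady state is M_∞ = M₀·(F₁/F₀) = 12700 × 757000/415000 = 23166 km³.
The anomaly ΔM(t) = M(t) − M_∞ decays as ΔM₀·e^(−t/τ) with ΔM₀ = 12700 − 23166 = −10470 km³.
At t = 0.0566 yr, e^(−t/τ) = e^(−1.850) = 0.1573, so ΔM = −1646 km³ and M = 23166 − 1646 = 21520 km³.

21500 km³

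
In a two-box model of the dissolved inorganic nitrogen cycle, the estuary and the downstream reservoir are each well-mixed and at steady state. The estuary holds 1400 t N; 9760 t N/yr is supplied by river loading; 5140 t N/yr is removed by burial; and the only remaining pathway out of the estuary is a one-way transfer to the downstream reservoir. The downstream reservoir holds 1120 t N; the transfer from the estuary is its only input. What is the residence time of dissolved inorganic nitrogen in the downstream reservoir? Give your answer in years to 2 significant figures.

Balance the estuary: ΣF_in = 9760.0 t N/yr.
Transfer to the downstream reservoir = ΣF_in − (5140) = 4620.0 t N/yr.
At steady state the output of the downstream reservoir equals its input, 4620.0 t N/yr.
τ = M / F = 1120 / 4620.0 = 0.2424 yr.

0.24 yr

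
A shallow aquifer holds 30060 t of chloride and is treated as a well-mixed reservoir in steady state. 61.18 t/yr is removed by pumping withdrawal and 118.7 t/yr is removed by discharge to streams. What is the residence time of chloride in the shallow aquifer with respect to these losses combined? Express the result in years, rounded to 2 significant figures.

170 yr

Total removal = 61.18 + 118.7 = 179.88 t/yr.
τ = M / ΣF_out = 30060 / 179.88 = 167.1 yr.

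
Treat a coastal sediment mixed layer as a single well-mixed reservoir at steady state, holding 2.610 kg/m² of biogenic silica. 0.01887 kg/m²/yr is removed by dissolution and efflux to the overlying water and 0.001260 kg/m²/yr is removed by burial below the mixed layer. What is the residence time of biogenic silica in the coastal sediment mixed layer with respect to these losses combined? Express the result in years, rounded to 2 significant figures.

Total removal = 0.01887 + 0.001260 = 0.020130 kg/m²/yr.
τ = M / ΣF_out = 2.610 / 0.020130 = 129.7 yr.

130 yr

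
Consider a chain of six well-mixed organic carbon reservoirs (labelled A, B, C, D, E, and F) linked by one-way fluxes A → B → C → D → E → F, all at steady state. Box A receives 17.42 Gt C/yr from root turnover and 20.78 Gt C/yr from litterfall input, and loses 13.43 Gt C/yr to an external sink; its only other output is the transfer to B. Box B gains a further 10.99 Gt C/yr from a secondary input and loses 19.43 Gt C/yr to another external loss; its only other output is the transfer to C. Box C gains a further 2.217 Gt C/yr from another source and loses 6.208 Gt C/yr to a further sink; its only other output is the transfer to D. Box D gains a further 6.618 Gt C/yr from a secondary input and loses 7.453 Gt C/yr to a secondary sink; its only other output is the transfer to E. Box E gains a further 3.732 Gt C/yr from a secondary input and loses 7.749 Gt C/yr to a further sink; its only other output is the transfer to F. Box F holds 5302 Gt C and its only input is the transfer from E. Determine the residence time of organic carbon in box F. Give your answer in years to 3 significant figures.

708 yr

Box A: F(A→B) = (17.42 + 20.78) − 13.43 = 24.770 Gt C/yr.
Box B: F(B→C) = (24.770 + 10.99) − 19.43 = 16.330 Gt C/yr.
Box C: F(C→D) = (16.330 + 2.217) − 6.208 = 12.339 Gt C/yr.
Box D: F(D→E) = (12.339 + 6.618) − 7.453 = 11.504 Gt C/yr.
Box E: F(E→F) = (11.504 + 3.732) − 7.749 = 7.4870 Gt C/yr.
Box F throughput = its input = 7.4870 Gt C/yr; τ = 5302 / 7.4870 = 708.2 yr.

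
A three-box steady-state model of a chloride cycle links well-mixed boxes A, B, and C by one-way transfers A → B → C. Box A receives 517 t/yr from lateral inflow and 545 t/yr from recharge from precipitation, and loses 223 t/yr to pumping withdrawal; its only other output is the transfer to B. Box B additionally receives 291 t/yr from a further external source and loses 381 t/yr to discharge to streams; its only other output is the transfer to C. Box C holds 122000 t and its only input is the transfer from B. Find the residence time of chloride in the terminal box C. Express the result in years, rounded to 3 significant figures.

Box A: F(A→B) = (517 + 545) − 223 = 839.00 t/yr.
Box B: F(B→C) = (839.00 + 291) − 381 = 749.00 t/yr.
Box C throughput = its input = 749.00 t/yr; τ = 122000 / 749.00 = 162.9 yr.

163 yr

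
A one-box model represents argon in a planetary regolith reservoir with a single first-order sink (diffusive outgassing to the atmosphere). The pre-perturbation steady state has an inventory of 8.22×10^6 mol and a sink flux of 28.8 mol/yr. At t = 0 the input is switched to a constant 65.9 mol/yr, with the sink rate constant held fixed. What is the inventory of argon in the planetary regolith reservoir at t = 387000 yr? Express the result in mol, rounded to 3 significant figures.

Residence time τ = M₀/F₀ = 285400 yr. The eventual steady state is M_∞ = M₀·(F₁/F₀) = 8.22×10^6 × 65.9/28.8 = 1.8809×10^7 mol.
The anomaly ΔM(t) = M(t) − M_∞ decays as ΔM₀·e^(−t/τ) with ΔM₀ = 8.22×10^6 − 1.8809×10^7 = −1.059×10^7 mol.
At t = 387000 yr, e^(−t/τ) = e^(−1.356) = 0.2577, so ΔM = −2.729×10^6 mol and M = 1.8809×10^7 − 2.729×10^6 = 1.6080×10^7 mol.

1.61×10^7 mol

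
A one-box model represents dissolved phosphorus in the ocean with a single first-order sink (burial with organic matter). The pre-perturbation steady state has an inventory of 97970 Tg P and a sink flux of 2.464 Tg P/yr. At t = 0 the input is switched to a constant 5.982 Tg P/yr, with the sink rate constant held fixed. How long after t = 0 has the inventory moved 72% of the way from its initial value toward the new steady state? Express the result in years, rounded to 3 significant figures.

τ = M₀/F₀ = 97970/2.464 = 39760 yr.
The remaining gap fraction is e^(−t/τ); 72% covered ⇒ e^(−t/τ) = 0.280.
t = −τ ln(0.280) = 39760 × 1.273 = 50610 yr.

50600 yr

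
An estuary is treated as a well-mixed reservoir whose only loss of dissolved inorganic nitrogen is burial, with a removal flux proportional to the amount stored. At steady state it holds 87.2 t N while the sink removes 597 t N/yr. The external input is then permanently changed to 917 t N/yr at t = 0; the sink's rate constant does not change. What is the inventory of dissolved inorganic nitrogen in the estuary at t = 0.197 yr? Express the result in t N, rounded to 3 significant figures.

Residence time τ = M₀/F₀ = 0.1461 yr. The eventual steady state is M_∞ = M₀·(F₁/F₀) = 87.2 × 917/597 = 133.94 t N.
The anomaly ΔM(t) = M(t) − M_∞ decays as ΔM₀·e^(−t/τ) with ΔM₀ = 87.2 − 133.94 = −46.74 t N.
At t = 0.197 yr, e^(−t/τ) = e^(−1.349) = 0.2596, so ΔM = −12.13 t N and M = 133.94 − 12.13 = 121.81 t N.

122 t N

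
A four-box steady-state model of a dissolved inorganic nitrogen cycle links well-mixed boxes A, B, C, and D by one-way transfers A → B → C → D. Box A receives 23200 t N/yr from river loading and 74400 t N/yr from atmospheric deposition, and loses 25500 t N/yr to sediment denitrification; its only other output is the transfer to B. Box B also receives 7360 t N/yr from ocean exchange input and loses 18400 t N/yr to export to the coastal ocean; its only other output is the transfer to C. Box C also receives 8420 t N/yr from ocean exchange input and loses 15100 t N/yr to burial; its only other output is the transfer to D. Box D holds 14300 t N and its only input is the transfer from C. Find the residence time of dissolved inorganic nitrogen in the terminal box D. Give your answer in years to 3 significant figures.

Box A: F(A→B) = (23200 + 74400) − 25500 = 72100 t N/yr.
Box B: F(B→C) = (72100 + 7360) − 18400 = 61060 t N/yr.
Box C: F(C→D) = (61060 + 8420) − 15100 = 54380 t N/yr.
Box D throughput = its input = 54380 t N/yr; τ = 14300 / 54380 = 0.2630 yr.

0.263 yr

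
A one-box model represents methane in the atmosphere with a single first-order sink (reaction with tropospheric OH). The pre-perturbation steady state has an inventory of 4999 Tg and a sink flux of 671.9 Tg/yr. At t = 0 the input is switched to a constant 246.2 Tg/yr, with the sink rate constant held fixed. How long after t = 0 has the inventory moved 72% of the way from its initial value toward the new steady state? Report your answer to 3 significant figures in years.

τ = M₀/F₀ = 4999/671.9 = 7.440 yr.
The remaining gap fraction is e^(−t/τ); 72% covered ⇒ e^(−t/τ) = 0.280.
t = −τ ln(0.280) = 7.440 × 1.273 = 9.471 yr.

9.47 yr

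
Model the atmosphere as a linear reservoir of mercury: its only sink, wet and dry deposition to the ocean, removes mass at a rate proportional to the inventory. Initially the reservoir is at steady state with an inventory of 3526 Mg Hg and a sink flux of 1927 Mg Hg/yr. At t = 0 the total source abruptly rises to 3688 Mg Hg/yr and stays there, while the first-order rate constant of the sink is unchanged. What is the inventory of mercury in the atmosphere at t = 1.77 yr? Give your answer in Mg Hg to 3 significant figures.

5520 Mg Hg

The sink rate constant is k = F₀/M₀ = 1927/3526 = 0.5465 yr⁻¹.
Solving dM/dt = F₁ − kM with M(0) = M₀ gives M(t) = F₁/k + (M₀ − F₁/k)·e^(−kt).
F₁/k = 3688/0.5465 = 6748.3 Mg Hg; kt = 0.5465 × 1.77 = 0.9673, e^(−kt) = 0.3801.
M(1.77) = 6748.3 + (3526 − 6748.3) × 0.3801 = 6748.3 − 1225 = 5523.5 Mg Hg.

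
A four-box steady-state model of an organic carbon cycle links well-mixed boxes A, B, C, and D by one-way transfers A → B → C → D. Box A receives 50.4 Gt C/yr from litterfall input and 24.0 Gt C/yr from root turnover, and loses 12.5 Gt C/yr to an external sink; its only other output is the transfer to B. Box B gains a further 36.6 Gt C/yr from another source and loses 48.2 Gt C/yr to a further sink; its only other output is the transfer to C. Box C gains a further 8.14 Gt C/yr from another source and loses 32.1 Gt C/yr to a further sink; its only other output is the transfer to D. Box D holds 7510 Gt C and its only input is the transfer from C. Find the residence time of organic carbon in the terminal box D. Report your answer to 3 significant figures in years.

Box A: F(A→B) = (50.4 + 24.0) − 12.5 = 61.900 Gt C/yr.
Box B: F(B→C) = (61.900 + 36.6) − 48.2 = 50.300 Gt C/yr.
Box C: F(C→D) = (50.300 + 8.14) − 32.1 = 26.340 Gt C/yr.
Box D throughput = its input = 26.340 Gt C/yr; τ = 7510 / 26.340 = 285.1 yr.

285 yr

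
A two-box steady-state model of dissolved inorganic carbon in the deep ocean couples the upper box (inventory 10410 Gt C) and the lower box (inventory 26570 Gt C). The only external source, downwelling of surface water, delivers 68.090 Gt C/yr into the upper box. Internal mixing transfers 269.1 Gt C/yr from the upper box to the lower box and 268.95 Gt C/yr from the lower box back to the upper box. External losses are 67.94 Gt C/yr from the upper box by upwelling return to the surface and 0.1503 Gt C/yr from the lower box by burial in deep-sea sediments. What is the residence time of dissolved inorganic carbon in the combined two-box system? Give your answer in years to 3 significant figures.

543 yr

Treat the two boxes together as one reservoir: the mixing fluxes between them are internal recycling, so τ = ΣM / Σ(external losses).
M_total = 10410 + 26570 = 36980 Gt C.
ΣF_external_out = 67.94 + 0.1503 = 68.090 Gt C/yr.
τ = M_total / ΣF_ext = 36980 / 68.090 = 543.1 yr.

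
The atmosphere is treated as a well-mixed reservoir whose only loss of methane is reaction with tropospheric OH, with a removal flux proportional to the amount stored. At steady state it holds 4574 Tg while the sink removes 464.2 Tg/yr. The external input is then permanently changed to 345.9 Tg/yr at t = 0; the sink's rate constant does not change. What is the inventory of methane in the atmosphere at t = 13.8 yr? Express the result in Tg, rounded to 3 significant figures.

The sink rate constant is k = F₀/M₀ = 464.2/4574 = 0.1015 yr⁻¹.
Solving dM/dt = F₁ − kM with M(0) = M₀ gives M(t) = F₁/k + (M₀ − F₁/k)·e^(−kt).
F₁/k = 345.9/0.1015 = 3408.3 Tg; kt = 0.1015 × 13.8 = 1.401, e^(−kt) = 0.2465.
M(13.8) = 3408.3 + (4574 − 3408.3) × 0.2465 = 3408.3 + 287.3 = 3695.6 Tg.

3700 Tg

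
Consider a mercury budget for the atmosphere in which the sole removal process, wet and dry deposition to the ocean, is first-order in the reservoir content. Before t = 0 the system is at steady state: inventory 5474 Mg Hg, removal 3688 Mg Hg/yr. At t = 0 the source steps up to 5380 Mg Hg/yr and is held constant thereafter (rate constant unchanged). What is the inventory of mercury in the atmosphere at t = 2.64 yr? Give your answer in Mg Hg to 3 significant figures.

7560 Mg Hg

τ = M₀/F₀ = 5474/3688 = 1.484 yr; rate constant k = 1/τ.
New steady state M_∞ = F₁/k = F₁·τ = 5380 × 1.484 = 7985.4 Mg Hg.
M(t) = M_∞ + (M₀ − M_∞)·e^(−t/τ); t/τ = 2.64/1.484 = 1.779, so e^(−t/τ) = 0.1689.
M(t) = 7985.4 − 2511 × 0.1689 = 7561.3 Mg Hg.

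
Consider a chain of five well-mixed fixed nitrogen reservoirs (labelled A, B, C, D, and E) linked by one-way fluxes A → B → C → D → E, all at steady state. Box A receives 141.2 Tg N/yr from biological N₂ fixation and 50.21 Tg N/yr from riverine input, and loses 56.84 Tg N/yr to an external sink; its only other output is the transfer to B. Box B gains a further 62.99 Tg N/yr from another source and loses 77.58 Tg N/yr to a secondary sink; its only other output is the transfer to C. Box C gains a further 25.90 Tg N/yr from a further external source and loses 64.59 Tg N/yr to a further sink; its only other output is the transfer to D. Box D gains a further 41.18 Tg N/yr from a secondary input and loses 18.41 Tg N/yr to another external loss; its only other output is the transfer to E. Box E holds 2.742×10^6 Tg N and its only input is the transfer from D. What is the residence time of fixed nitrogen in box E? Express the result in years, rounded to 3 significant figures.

Box A: F(A→B) = (141.2 + 50.21) − 56.84 = 134.57 Tg N/yr.
Box B: F(B→C) = (134.57 + 62.99) − 77.58 = 119.98 Tg N/yr.
Box C: F(C→D) = (119.98 + 25.90) − 64.59 = 81.290 Tg N/yr.
Box D: F(D→E) = (81.290 + 41.18) − 18.41 = 104.06 Tg N/yr.
Box E throughput = its input = 104.06 Tg N/yr; τ = 2.742×10^6 / 104.06 = 26350 yr.

26400 yr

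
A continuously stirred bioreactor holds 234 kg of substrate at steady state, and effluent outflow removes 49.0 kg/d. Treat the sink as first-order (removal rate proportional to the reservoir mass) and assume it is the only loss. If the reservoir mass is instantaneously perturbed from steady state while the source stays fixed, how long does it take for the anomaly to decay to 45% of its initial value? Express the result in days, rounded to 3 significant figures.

3.81 d

For a linear reservoir the anomaly decays as exp(−t/τ) with τ = M/F = 234/49.0 = 4.776 d.
exp(−t/τ) = 0.45 ⇒ t = −τ ln(0.45) = 4.776 × 0.7985 = 3.813 d.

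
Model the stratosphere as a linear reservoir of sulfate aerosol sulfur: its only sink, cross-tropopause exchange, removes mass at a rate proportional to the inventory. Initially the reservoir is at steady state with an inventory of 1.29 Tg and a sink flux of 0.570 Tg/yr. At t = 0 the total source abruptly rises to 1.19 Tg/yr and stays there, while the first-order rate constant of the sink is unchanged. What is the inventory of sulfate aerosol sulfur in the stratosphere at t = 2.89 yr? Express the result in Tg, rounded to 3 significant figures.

2.30 Tg

τ = M₀/F₀ = 1.29/0.570 = 2.263 yr; rate constant k = 1/τ.
New steady state M_∞ = F₁/k = F₁·τ = 1.19 × 2.263 = 2.6932 Tg.
M(t) = M_∞ + (M₀ − M_∞)·e^(−t/τ); t/τ = 2.89/2.263 = 1.277, so e^(−t/τ) = 0.2789.
M(t) = 2.6932 − 1.403 × 0.2789 = 2.3018 Tg.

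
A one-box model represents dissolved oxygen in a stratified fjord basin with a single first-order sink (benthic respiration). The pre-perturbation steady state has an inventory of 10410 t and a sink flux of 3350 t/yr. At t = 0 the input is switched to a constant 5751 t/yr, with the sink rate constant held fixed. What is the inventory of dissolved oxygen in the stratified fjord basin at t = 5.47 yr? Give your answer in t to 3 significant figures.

τ = M₀/F₀ = 10410/3350 = 3.107 yr; rate constant k = 1/τ.
New steady state M_∞ = F₁/k = F₁·τ = 5751 × 3.107 = 17871 t.
M(t) = M_∞ + (M₀ − M_∞)·e^(−t/τ); t/τ = 5.47/3.107 = 1.760, so e^(−t/τ) = 0.1720.
M(t) = 17871 − 7461 × 0.1720 = 16588 t.

16600 t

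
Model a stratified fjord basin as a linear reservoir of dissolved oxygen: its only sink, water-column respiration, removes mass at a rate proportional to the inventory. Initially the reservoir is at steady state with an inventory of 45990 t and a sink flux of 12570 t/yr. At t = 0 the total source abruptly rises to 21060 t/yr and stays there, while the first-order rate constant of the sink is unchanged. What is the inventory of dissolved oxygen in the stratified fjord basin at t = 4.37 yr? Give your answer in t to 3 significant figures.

τ = M₀/F₀ = 45990/12570 = 3.659 yr; rate constant k = 1/τ.
New steady state M_∞ = F₁/k = F₁·τ = 21060 × 3.659 = 77052 t.
M(t) = M_∞ + (M₀ − M_∞)·e^(−t/τ); t/τ = 4.37/3.659 = 1.194, so e^(−t/τ) = 0.3029.
M(t) = 77052 − 31060 × 0.3029 = 67644 t.

67600 t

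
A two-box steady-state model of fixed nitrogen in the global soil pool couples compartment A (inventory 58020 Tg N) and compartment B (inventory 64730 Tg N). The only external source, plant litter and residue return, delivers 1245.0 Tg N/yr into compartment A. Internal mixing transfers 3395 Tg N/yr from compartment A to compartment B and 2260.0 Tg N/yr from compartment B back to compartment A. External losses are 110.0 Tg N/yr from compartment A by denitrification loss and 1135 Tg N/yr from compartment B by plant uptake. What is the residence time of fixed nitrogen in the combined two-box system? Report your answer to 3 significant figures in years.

For the system as a whole, the A↔B exchange is internal and contributes nothing to the throughput; only the external sinks remove mass.
M_total = 58020 + 64730 = 122750 Tg N.
ΣF_external_out = 110.0 + 1135 = 1245.0 Tg N/yr.
τ = M_total / ΣF_ext = 122750 / 1245.0 = 98.59 yr.

98.6 yr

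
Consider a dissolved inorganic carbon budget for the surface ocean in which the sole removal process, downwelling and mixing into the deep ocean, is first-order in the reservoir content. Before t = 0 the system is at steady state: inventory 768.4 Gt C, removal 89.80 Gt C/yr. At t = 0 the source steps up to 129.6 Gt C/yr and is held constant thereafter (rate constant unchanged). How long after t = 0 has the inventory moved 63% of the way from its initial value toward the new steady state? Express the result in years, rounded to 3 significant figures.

τ = M₀/F₀ = 768.4/89.80 = 8.557 yr.
The remaining gap fraction is e^(−t/τ); 63% covered ⇒ e^(−t/τ) = 0.370.
t = −τ ln(0.370) = 8.557 × 0.9943 = 8.508 yr.

8.51 yr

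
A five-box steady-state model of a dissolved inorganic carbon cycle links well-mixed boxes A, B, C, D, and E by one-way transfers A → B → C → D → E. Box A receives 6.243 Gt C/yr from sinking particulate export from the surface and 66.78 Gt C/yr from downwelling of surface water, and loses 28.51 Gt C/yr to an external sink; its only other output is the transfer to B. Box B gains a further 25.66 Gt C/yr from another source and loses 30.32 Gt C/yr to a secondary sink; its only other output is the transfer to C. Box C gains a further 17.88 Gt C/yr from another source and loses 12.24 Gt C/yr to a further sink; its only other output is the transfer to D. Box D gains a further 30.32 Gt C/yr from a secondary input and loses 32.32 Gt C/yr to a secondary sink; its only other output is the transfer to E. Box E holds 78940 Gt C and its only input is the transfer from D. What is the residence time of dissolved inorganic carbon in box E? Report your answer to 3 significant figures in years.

1820 yr

Box A: F(A→B) = (6.243 + 66.78) − 28.51 = 44.513 Gt C/yr.
Box B: F(B→C) = (44.513 + 25.66) − 30.32 = 39.853 Gt C/yr.
Box C: F(C→D) = (39.853 + 17.88) − 12.24 = 45.493 Gt C/yr.
Box D: F(D→E) = (45.493 + 30.32) − 32.32 = 43.493 Gt C/yr.
Box E throughput = its input = 43.493 Gt C/yr; τ = 78940 / 43.493 = 1815 yr.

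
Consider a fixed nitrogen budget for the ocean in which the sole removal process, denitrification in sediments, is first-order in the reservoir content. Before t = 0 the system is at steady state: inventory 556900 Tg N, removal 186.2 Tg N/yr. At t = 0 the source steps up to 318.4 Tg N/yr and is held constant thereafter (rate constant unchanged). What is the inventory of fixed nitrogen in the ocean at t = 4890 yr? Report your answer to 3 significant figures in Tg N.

Residence time τ = M₀/F₀ = 2991 yr. The eventual steady state is M_∞ = M₀·(F₁/F₀) = 556900 × 318.4/186.2 = 952290 Tg N.
The anomaly ΔM(t) = M(t) − M_∞ decays as ΔM₀·e^(−t/τ) with ΔM₀ = 556900 − 952290 = −395400 Tg N.
At t = 4890 yr, e^(−t/τ) = e^(−1.635) = 0.1950, so ΔM = −77080 Tg N and M = 952290 − 77080 = 875210 Tg N.

875000 Tg N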